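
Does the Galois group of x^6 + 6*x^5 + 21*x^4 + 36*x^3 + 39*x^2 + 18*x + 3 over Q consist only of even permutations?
The polynomial is irreducible of degree 6 over Q. Its discriminant is -223948800, which is not a perfect square. A Galois group lies in the alternating group exactly when the discriminant is a square in Q, so the Galois group (S_3) is not contained in A_6.

No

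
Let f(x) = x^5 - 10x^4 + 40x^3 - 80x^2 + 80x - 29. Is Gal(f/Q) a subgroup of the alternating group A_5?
The polynomial is irreducible of degree 5 over Q. Its discriminant is 253125, which is not a perfect square. A Galois group lies in the alternating group exactly when the discriminant is a square in Q, so the Galois group (F_20) is not contained in A_5.

No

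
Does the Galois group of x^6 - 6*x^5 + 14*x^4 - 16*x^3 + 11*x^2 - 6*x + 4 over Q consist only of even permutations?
No

The polynomial is irreducible of degree 6 over Q. Its discriminant is -5120000, which is not a perfect square. A Galois group lies in the alternating group exactly when the discriminant is a square in Q, so the Galois group (S_4) is not contained in A_6.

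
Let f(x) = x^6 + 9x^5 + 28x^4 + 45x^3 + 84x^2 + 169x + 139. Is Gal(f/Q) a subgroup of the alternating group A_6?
No

The polynomial is irreducible of degree 6 over Q. Its discriminant is 54786284800, which is not a perfect square. A Galois group lies in the alternating group exactly when the discriminant is a square in Q, so the Galois group (S_4) is not contained in A_6.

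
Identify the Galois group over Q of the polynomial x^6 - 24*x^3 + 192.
The polynomial f is an irreducible sextic over Q, so G = Gal(f/Q) is one of the 16 transitive subgroups 6T1, ..., 6T16 of S_6. The discriminant of f is -190210142896128, which is not a perfect square, so G is not contained in A_6. The transitive groups of degree 6 not contained in A_6 are: C_6 (6T1, order 6), S_3 (6T2, order 6), D_6 (6T3, order 12), C_3 x S_3 (6T5, order 18), A_4 x C_2 (6T6, order 24), S_4 (6T8, order 24), S_3 x S_3 (6T9, order 36), S_4 x C_2 (6T11, order 48), (S_3 x S_3) : C_2 (6T13, order 72), PGL(2,5) (6T14, order 120), S_6 (6T16, order 720). By Dedekind's theorem, for a prime p not dividing disc(f) the degrees of the irreducible factors of f mod p form the cycle type of an element of G. Factoring f modulo the 33 such primes p <= 149 (skipping 2, 3, which divide the discriminant), each new pattern first appears at: mod 5: f = (x^6 + x^3 + 2), pattern 6; mod 7: f = (x + 1)(x + 2)(x + 4)(x^3 + 3), pattern 3+1+1+1; mod 17: f = (x^2 + 2x + 11)(x^2 + 7x + 11)(x^2 + 8x + 11), pattern 2+2+2; mod 19: f = (x^3 + 4)(x^3 + 10), pattern 3+3; mod 73: f = (x + 26)(x + 42)(x + 44)(x + 58)(x + 60)(x + 62), pattern 1+1+1+1+1+1. No other pattern occurs in this range, so the set of observed cycle types is {6, 3+1+1+1, 2+2+2, 3+3, 1+1+1+1+1+1}. The candidates containing elements of all these cycle types are C_3 x S_3 (6T5) of order 18, S_3 x S_3 (6T9) of order 36, (S_3 x S_3) : C_2 (6T13) of order 72, S_6 (6T16) of order 720; the others are excluded. The observed types are precisely the cycle types that occur in C_3 x S_3 (6T5). Each of the other remaining candidates has further cycle types, and by the Chebotarev density theorem the matching factorization patterns would occur for a proportion of primes equal to their share of the group: S_3 x S_3 (6T9) additionally contains elements of type 2+2+1+1 (9 of its 36 elements, about 25% of primes); (S_3 x S_3) : C_2 (6T13) additionally contains elements of type 4+2, 3+2+1, 2+2+1+1, 2+1+1+1+1 (45 of its 72 elements, about 62% of primes); S_6 (6T16) additionally contains elements of type 5+1, 4+2, 4+1+1, 3+2+1, 2+2+1+1, 2+1+1+1+1 (504 of its 720 elements, about 70% of primes). None of the 33 primes tested shows any such pattern (for each of these groups the chance of that is below 10^-4), which rules them out. Hence G = C_3 x S_3 (6T5), of order 18.

C_3 x S_3, the group 6T5 of order 18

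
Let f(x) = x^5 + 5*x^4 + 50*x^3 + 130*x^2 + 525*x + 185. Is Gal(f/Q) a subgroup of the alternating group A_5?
Yes

The polynomial is irreducible of degree 5 over Q. Its discriminant is 67108864000000 = 8192000^2, a perfect square. A Galois group lies in the alternating group exactly when the discriminant is a square in Q, so the Galois group (A_5) is contained in A_5.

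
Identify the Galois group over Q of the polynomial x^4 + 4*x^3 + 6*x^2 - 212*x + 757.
A_4

The polynomial is an irreducible quartic over Q and its discriminant is 176319369216 = 419904^2, a perfect square, so the Galois group is contained in A_4. The resolvent cubic y^3 - 6*y^2 - 3876*y - 38888 is irreducible over Q. An irreducible resolvent with square discriminant gives A_4.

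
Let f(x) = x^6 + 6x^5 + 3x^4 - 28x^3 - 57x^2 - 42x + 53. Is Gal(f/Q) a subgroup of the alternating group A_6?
The polynomial is irreducible of degree 6 over Q. Its discriminant is -450868486864896, which is not a perfect square. A Galois group lies in the alternating group exactly when the discriminant is a square in Q, so the Galois group (A_4 x C_2) is not contained in A_6.

No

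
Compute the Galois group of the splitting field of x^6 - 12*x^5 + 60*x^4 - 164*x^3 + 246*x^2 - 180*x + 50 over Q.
The polynomial f is an irreducible sextic over Q, so G = Gal(f/Q) is one of the 16 transitive subgroups 6T1, ..., 6T16 of S_6. The discriminant of f is 4516300800, which is not a perfect square, so G is not contained in A_6. The transitive groups of degree 6 not contained in A_6 are: C_6 (6T1, order 6), S_3 (6T2, order 6), D_6 (6T3, order 12), C_3 x S_3 (6T5, order 18), A_4 x C_2 (6T6, order 24), S_4 (6T8, order 24), S_3 x S_3 (6T9, order 36), S_4 x C_2 (6T11, order 48), (S_3 x S_3) : C_2 (6T13, order 72), PGL(2,5) (6T14, order 120), S_6 (6T16, order 720). By Dedekind's theorem, for a prime p not dividing disc(f) the degrees of the irreducible factors of f mod p form the cycle type of an element of G. Factoring f modulo the 79 such primes p <= 431 (skipping 2, 3, 5, 11, which divide the discriminant), each new pattern first appears at: mod 7: f = (x^3 + x^2 + 3)(x^3 + x^2 + 3x + 5), pattern 3+3; mod 13: f = (x^6 + x^5 + 8x^4 + 5x^3 + 12x^2 + 2x + 11), pattern 6; mod 17: f = (x + 2)(x + 12)(x^2 + 9x + 10)(x^2 + 16x + 8), pattern 2+2+1+1; mod 29: f = (x^2 + 2x + 4)(x^2 + 19x + 8)(x^2 + 25x + 7), pattern 2+2+2; mod 31: f = (x + 1)(x + 12)(x + 21)(x + 23)(x + 27)(x + 28), pattern 1+1+1+1+1+1. No other pattern occurs in this range, so the set of observed cycle types is {3+3, 6, 2+2+1+1, 2+2+2, 1+1+1+1+1+1}. The candidates containing elements of all these cycle types are D_6 (6T3) of order 12, A_4 x C_2 (6T6) of order 24, S_3 x S_3 (6T9) of order 36, S_4 x C_2 (6T11) of order 48, (S_3 x S_3) : C_2 (6T13) of order 72, PGL(2,5) (6T14) of order 120, S_6 (6T16) of order 720; the others are excluded. The observed types are precisely the cycle types that occur in D_6 (6T3). Each of the other remaining candidates has further cycle types, and by the Chebotarev density theorem the matching factorization patterns would occur for a proportion of primes equal to their share of the group: A_4 x C_2 (6T6) additionally contains elements of type 2+1+1+1+1 (3 of its 24 elements, about 12% of primes); S_3 x S_3 (6T9) additionally contains elements of type 3+1+1+1 (4 of its 36 elements, about 11% of primes); S_4 x C_2 (6T11) additionally contains elements of type 4+2, 4+1+1, 2+1+1+1+1 (15 of its 48 elements, about 31% of primes); (S_3 x S_3) : C_2 (6T13) additionally contains elements of type 4+2, 3+2+1, 3+1+1+1, 2+1+1+1+1 (40 of its 72 elements, about 56% of primes); PGL(2,5) (6T14) additionally contains elements of type 5+1, 4+1+1 (54 of its 120 elements, about 45% of primes); S_6 (6T16) additionally contains elements of type 5+1, 4+2, 4+1+1, 3+2+1, 3+1+1+1, 2+1+1+1+1 (499 of its 720 elements, about 69% of primes). None of the 79 primes tested shows any such pattern (for each of these groups the chance of that is below 10^-4), which rules them out. Hence G = D_6 (6T3), of order 12.

6T3: D_6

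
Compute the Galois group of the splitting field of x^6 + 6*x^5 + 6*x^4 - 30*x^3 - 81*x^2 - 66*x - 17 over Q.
The polynomial f is an irreducible sextic over Q, so G = Gal(f/Q) is one of the 16 transitive subgroups 6T1, ..., 6T16 of S_6. The discriminant of f is -151585344, which is not a perfect square, so G is not contained in A_6. The transitive groups of degree 6 not contained in A_6 are: C_6 (6T1, order 6), S_3 (6T2, order 6), D_6 (6T3, order 12), C_3 x S_3 (6T5, order 18), A_4 x C_2 (6T6, order 24), S_4 (6T8, order 24), S_3 x S_3 (6T9, order 36), S_4 x C_2 (6T11, order 48), (S_3 x S_3) : C_2 (6T13, order 72), PGL(2,5) (6T14, order 120), S_6 (6T16, order 720). By Dedekind's theorem, for a prime p not dividing disc(f) the degrees of the irreducible factors of f mod p form the cycle type of an element of G. Factoring f modulo the 33 such primes p <= 151 (skipping 2, 3, 19, which divide the discriminant), each new pattern first appears at: mod 5: f = (x^3 + 2x^2 + 3)(x^3 + 4x^2 + 3x + 1), pattern 3+3; mod 7: f = (x^6 + 6x^5 + 6x^4 + 5x^3 + 3x^2 + 4x + 4), pattern 6; mod 17: f = (x)(x + 13)(x^2 + 11x + 4)(x^2 + 16x + 2), pattern 2+2+1+1; mod 71: f = (x^2 + 13x + 29)(x^2 + 23x + 53)(x^2 + 41x + 66), pattern 2+2+2; mod 107: f = (x + 16)(x + 44)(x + 80)(x + 92)(x^2 + 95x + 28), pattern 2+1+1+1+1. No other pattern occurs in this range, so the set of observed cycle types is {3+3, 6, 2+2+1+1, 2+2+2, 2+1+1+1+1}. The candidates containing elements of all these cycle types are A_4 x C_2 (6T6) of order 24, S_4 x C_2 (6T11) of order 48, (S_3 x S_3) : C_2 (6T13) of order 72, S_6 (6T16) of order 720; the others are excluded. The observed types are precisely the cycle types that occur in A_4 x C_2 (6T6) (apart from the identity). Each of the other remaining candidates has further cycle types, and by the Chebotarev density theorem the matching factorization patterns would occur for a proportion of primes equal to their share of the group: S_4 x C_2 (6T11) additionally contains elements of type 4+2, 4+1+1 (12 of its 48 elements, about 25% of primes); (S_3 x S_3) : C_2 (6T13) additionally contains elements of type 4+2, 3+2+1, 3+1+1+1 (34 of its 72 elements, about 47% of primes); S_6 (6T16) additionally contains elements of type 5+1, 4+2, 4+1+1, 3+2+1, 3+1+1+1 (484 of its 720 elements, about 67% of primes). None of the 33 primes tested shows any such pattern (for each of these groups the chance of that is below 10^-4), which rules them out. Hence G = A_4 x C_2 (6T6), of order 24.

6T6: A_4 x C_2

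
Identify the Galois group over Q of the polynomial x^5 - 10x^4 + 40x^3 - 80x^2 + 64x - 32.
S_5 (also written S5)

The polynomial f is an irreducible quintic over Q, so G = Gal(f/Q) is a transitive subgroup of S_5: one of C_5 (5T1, order 5), D_5 (5T2, order 10), F_20 (5T3, order 20), A_5 (5T4, order 60) or S_5 (5T5, order 120). The discriminant of f is 3008364544, which is not a perfect square, so G is not contained in A_5. The transitive groups of degree 5 not contained in A_5 are: F_20 (5T3, order 20), S_5 (5T5, order 120). By Dedekind's theorem, for a prime p not dividing disc(f) the degrees of the irreducible factors of f mod p form the cycle type of an element of G. Factoring f modulo the 3 such primes p <= 7 (skipping 2, which divides the discriminant), each new pattern first appears at: mod 3: f = (x^5 + 2x^4 + x^3 + x^2 + x + 1), pattern 5; mod 7: f = (x^2 + x + 6)(x^3 + 3x^2 + 3x + 4), pattern 3+2. No other pattern occurs in this range, so the set of observed cycle types is {5, 3+2}. Among the candidates above, the only group containing elements of all these cycle types is S_5 (5T5) — F_20 (5T3) lacks at least one of them. Hence G = S_5 (5T5), of order 120.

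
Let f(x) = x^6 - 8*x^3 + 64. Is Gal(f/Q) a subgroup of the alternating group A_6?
The polynomial is irreducible of degree 6 over Q. Its discriminant is -21134460321792, which is not a perfect square. A Galois group lies in the alternating group exactly when the discriminant is a square in Q, so the Galois group (C_6) is not contained in A_6.

No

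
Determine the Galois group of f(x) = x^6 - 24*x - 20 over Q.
The polynomial f is an irreducible sextic over Q, so G = Gal(f/Q) is one of the 16 transitive subgroups 6T1, ..., 6T16 of S_6. The discriminant of f is 746496000000 = 864000^2, a perfect square, so G is contained in A_6. The transitive groups of degree 6 contained in A_6 are: A_4 (6T4, order 12), S_4 (6T7, order 24), (C_3 x C_3) : C_4 (6T10, order 36), PSL(2,5) (6T12, order 60), A_6 (6T15, order 360). By Dedekind's theorem, for a prime p not dividing disc(f) the degrees of the irreducible factors of f mod p form the cycle type of an element of G. Factoring f modulo the 6 such primes p <= 23 (skipping 2, 3, 5, which divide the discriminant), each new pattern first appears at: mod 7: f = (x + 4)(x^5 + 3x^4 + 2x^3 + 6x^2 + 4x + 2), pattern 5+1; mod 23: f = (x + 2)(x + 11)(x + 16)(x^3 + 17x^2 + 13x + 7), pattern 3+1+1+1. No other pattern occurs in this range, so the set of observed cycle types is {5+1, 3+1+1+1}. Among the candidates above, the only group containing elements of all these cycle types is A_6 (6T15) — each of A_4 (6T4), S_4 (6T7), (C_3 x C_3) : C_4 (6T10), PSL(2,5) (6T12) lacks at least one of them. Hence G = A_6 (6T15), of order 360.

A_6, the alternating group on 6 letters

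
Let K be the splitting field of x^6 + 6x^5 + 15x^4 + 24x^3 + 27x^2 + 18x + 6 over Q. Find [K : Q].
The degree of the splitting field over Q equals the order of the Galois group, so first determine the group. The polynomial f is an irreducible sextic over Q, so G = Gal(f/Q) is one of the 16 transitive subgroups 6T1, ..., 6T16 of S_6. The discriminant of f is 1259712, which is not a perfect square, so G is not contained in A_6. The transitive groups of degree 6 not contained in A_6 are: C_6 (6T1, order 6), S_3 (6T2, order 6), D_6 (6T3, order 12), C_3 x S_3 (6T5, order 18), A_4 x C_2 (6T6, order 24), S_4 (6T8, order 24), S_3 x S_3 (6T9, order 36), S_4 x C_2 (6T11, order 48), (S_3 x S_3) : C_2 (6T13, order 72), PGL(2,5) (6T14, order 120), S_6 (6T16, order 720). By Dedekind's theorem, for a prime p not dividing disc(f) the degrees of the irreducible factors of f mod p form the cycle type of an element of G. Factoring f modulo the 79 such primes p <= 419 (skipping 2, 3, which divide the discriminant), each new pattern first appears at: mod 5: f = (x^6 + x^5 + 4x^3 + 2x^2 + 3x + 1), pattern 6; mod 7: f = (x^2 + 1)(x^2 + x + 4)(x^2 + 5x + 5), pattern 2+2+2; mod 11: f = (x + 3)(x + 7)(x^2 + 3)(x^2 + 7x + 9), pattern 2+2+1+1; mod 13: f = (x^3 + 3x^2 + 3x + 7)(x^3 + 3x^2 + 3x + 12), pattern 3+3; mod 97: f = (x + 19)(x + 28)(x + 32)(x + 49)(x + 73)(x + 96), pattern 1+1+1+1+1+1. No other pattern occurs in this range, so the set of observed cycle types is {6, 2+2+2, 2+2+1+1, 3+3, 1+1+1+1+1+1}. The candidates containing elements of all these cycle types are D_6 (6T3) of order 12, A_4 x C_2 (6T6) of order 24, S_3 x S_3 (6T9) of order 36, S_4 x C_2 (6T11) of order 48, (S_3 x S_3) : C_2 (6T13) of order 72, PGL(2,5) (6T14) of order 120, S_6 (6T16) of order 720; the others are excluded. The observed types are precisely the cycle types that occur in D_6 (6T3). Each of the other remaining candidates has further cycle types, and by the Chebotarev density theorem the matching factorization patterns would occur for a proportion of primes equal to their share of the group: A_4 x C_2 (6T6) additionally contains elements of type 2+1+1+1+1 (3 of its 24 elements, about 12% of primes); S_3 x S_3 (6T9) additionally contains elements of type 3+1+1+1 (4 of its 36 elements, about 11% of primes); S_4 x C_2 (6T11) additionally contains elements of type 4+2, 4+1+1, 2+1+1+1+1 (15 of its 48 elements, about 31% of primes); (S_3 x S_3) : C_2 (6T13) additionally contains elements of type 4+2, 3+2+1, 3+1+1+1, 2+1+1+1+1 (40 of its 72 elements, about 56% of primes); PGL(2,5) (6T14) additionally contains elements of type 5+1, 4+1+1 (54 of its 120 elements, about 45% of primes); S_6 (6T16) additionally contains elements of type 5+1, 4+2, 4+1+1, 3+2+1, 3+1+1+1, 2+1+1+1+1 (499 of its 720 elements, about 69% of primes). None of the 79 primes tested shows any such pattern (for each of these groups the chance of that is below 10^-4), which rules them out. Hence G = D_6 (6T3), of order 12. The Galois group D_6 (6T3) has order 12, so the splitting field has degree 12 over Q.

12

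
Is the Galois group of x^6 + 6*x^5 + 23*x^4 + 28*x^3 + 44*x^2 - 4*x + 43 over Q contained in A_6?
The polynomial is irreducible of degree 6 over Q. Its discriminant is -347502390485056, which is not a perfect square. A Galois group lies in the alternating group exactly when the discriminant is a square in Q, so the Galois group (S_4 x C_2) is not contained in A_6.

No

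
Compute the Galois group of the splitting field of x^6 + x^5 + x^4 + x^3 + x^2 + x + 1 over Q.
C_6

The polynomial f is an irreducible sextic over Q, so G = Gal(f/Q) is one of the 16 transitive subgroups 6T1, ..., 6T16 of S_6. The discriminant of f is -16807, which is not a perfect square, so G is not contained in A_6. The transitive groups of degree 6 not contained in A_6 are: C_6 (6T1, order 6), S_3 (6T2, order 6), D_6 (6T3, order 12), C_3 x S_3 (6T5, order 18), A_4 x C_2 (6T6, order 24), S_4 (6T8, order 24), S_3 x S_3 (6T9, order 36), S_4 x C_2 (6T11, order 48), (S_3 x S_3) : C_2 (6T13, order 72), PGL(2,5) (6T14, order 120), S_6 (6T16, order 720). By Dedekind's theorem, for a prime p not dividing disc(f) the degrees of the irreducible factors of f mod p form the cycle type of an element of G. Factoring f modulo the 37 such primes p <= 163 (skipping 7, which divides the discriminant), each new pattern first appears at: mod 2: f = (x^3 + x + 1)(x^3 + x^2 + 1), pattern 3+3; mod 3: f = (x^6 + x^5 + x^4 + x^3 + x^2 + x + 1), pattern 6; mod 13: f = (x^2 + 3x + 1)(x^2 + 5x + 1)(x^2 + 6x + 1), pattern 2+2+2; mod 29: f = (x + 4)(x + 5)(x + 6)(x + 9)(x + 13)(x + 22), pattern 1+1+1+1+1+1. No other pattern occurs in this range, so the set of observed cycle types is {3+3, 6, 2+2+2, 1+1+1+1+1+1}. The candidates containing elements of all these cycle types are C_6 (6T1) of order 6, D_6 (6T3) of order 12, C_3 x S_3 (6T5) of order 18, A_4 x C_2 (6T6) of order 24, S_3 x S_3 (6T9) of order 36, S_4 x C_2 (6T11) of order 48, (S_3 x S_3) : C_2 (6T13) of order 72, PGL(2,5) (6T14) of order 120, S_6 (6T16) of order 720; the others are excluded. The observed types are precisely the cycle types that occur in C_6 (6T1). Each of the other remaining candidates has further cycle types, and by the Chebotarev density theorem the matching factorization patterns would occur for a proportion of primes equal to their share of the group: D_6 (6T3) additionally contains elements of type 2+2+1+1 (3 of its 12 elements, about 25% of primes); C_3 x S_3 (6T5) additionally contains elements of type 3+1+1+1 (4 of its 18 elements, about 22% of primes); A_4 x C_2 (6T6) additionally contains elements of type 2+2+1+1, 2+1+1+1+1 (6 of its 24 elements, about 25% of primes); S_3 x S_3 (6T9) additionally contains elements of type 3+1+1+1, 2+2+1+1 (13 of its 36 elements, about 36% of primes); S_4 x C_2 (6T11) additionally contains elements of type 4+2, 4+1+1, 2+2+1+1, 2+1+1+1+1 (24 of its 48 elements, about 50% of primes); (S_3 x S_3) : C_2 (6T13) additionally contains elements of type 4+2, 3+2+1, 3+1+1+1, 2+2+1+1, 2+1+1+1+1 (49 of its 72 elements, about 68% of primes); PGL(2,5) (6T14) additionally contains elements of type 5+1, 4+1+1, 2+2+1+1 (69 of its 120 elements, about 58% of primes); S_6 (6T16) additionally contains elements of type 5+1, 4+2, 4+1+1, 3+2+1, 3+1+1+1, 2+2+1+1, 2+1+1+1+1 (544 of its 720 elements, about 76% of primes). None of the 37 primes tested shows any such pattern (for each of these groups the chance of that is below 10^-4), which rules them out. Hence G = C_6 (6T1), of order 6.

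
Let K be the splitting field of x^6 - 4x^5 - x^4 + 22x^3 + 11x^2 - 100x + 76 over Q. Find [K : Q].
The degree of the splitting field over Q equals the order of the Galois group, so first determine the group. The polynomial f is an irreducible sextic over Q, so G = Gal(f/Q) is one of the 16 transitive subgroups 6T1, ..., 6T16 of S_6. The discriminant of f is 90962560000 = 301600^2, a perfect square, so G is contained in A_6. The transitive groups of degree 6 contained in A_6 are: A_4 (6T4, order 12), S_4 (6T7, order 24), (C_3 x C_3) : C_4 (6T10, order 36), PSL(2,5) (6T12, order 60), A_6 (6T15, order 360). By Dedekind's theorem, for a prime p not dividing disc(f) the degrees of the irreducible factors of f mod p form the cycle type of an element of G. Factoring f modulo the 19 such primes p <= 83 (skipping 2, 5, 13, 29, which divide the discriminant), each new pattern first appears at: mod 3: f = (x^2 + 1)(x^4 + 2x^3 + x^2 + 2x + 1), pattern 4+2; mod 11: f = (x^3 + x^2 + 5x + 9)(x^3 + 6x^2 + 10x + 6), pattern 3+3; mod 19: f = (x)(x + 3)(x^2 + 15x + 13)(x^2 + 16x + 14), pattern 2+2+1+1; mod 61: f = (x + 29)(x + 36)(x + 46)(x^3 + 7x^2 + 7x + 26), pattern 3+1+1+1. No other pattern occurs in this range, so the set of observed cycle types is {4+2, 3+3, 2+2+1+1, 3+1+1+1}. The candidates containing elements of all these cycle types are (C_3 x C_3) : C_4 (6T10) of order 36, A_6 (6T15) of order 360; the others are excluded. The observed types are precisely the cycle types that occur in (C_3 x C_3) : C_4 (6T10) (apart from the identity). Each of the other remaining candidates has further cycle types, and by the Chebotarev density theorem the matching factorization patterns would occur for a proportion of primes equal to their share of the group: A_6 (6T15) additionally contains elements of type 5+1 (144 of its 360 elements, about 40% of primes). None of the 19 primes tested shows any such pattern (for each of these groups the chance of that is below 10^-4), which rules them out. Hence G = (C_3 x C_3) : C_4 (6T10), of order 36. The Galois group (C_3 x C_3) : C_4 (6T10) has order 36, so the splitting field has degree 36 over Q.

36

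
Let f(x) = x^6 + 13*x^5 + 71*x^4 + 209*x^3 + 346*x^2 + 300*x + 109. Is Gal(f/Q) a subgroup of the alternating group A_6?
Yes

The polynomial is irreducible of degree 6 over Q. Its discriminant is 525625 = 725^2, a perfect square. A Galois group lies in the alternating group exactly when the discriminant is a square in Q, so the Galois group ((C_3 x C_3) : C_4) is contained in A_6.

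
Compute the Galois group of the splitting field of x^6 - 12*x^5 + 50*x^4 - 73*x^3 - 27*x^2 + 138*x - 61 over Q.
PSL(2,5) (order 60)

The polynomial f is an irreducible sextic over Q, so G = Gal(f/Q) is one of the 16 transitive subgroups 6T1, ..., 6T16 of S_6. The discriminant of f is 30991489 = 5567^2, a perfect square, so G is contained in A_6. The transitive groups of degree 6 contained in A_6 are: A_4 (6T4, order 12), S_4 (6T7, order 24), (C_3 x C_3) : C_4 (6T10, order 36), PSL(2,5) (6T12, order 60), A_6 (6T15, order 360). By Dedekind's theorem, for a prime p not dividing disc(f) the degrees of the irreducible factors of f mod p form the cycle type of an element of G. Factoring f modulo the 21 such primes p <= 79 (skipping 19, which divides the discriminant), each new pattern first appears at: mod 2: f = (x + 1)(x^5 + x^4 + x^3 + x + 1), pattern 5+1; mod 7: f = (x^3 + 3x^2 + x + 1)(x^3 + 6x^2 + 3x + 2), pattern 3+3; mod 61: f = (x)(x + 22)(x^2 + 42x + 12)(x^2 + 46x + 13), pattern 2+2+1+1. No other pattern occurs in this range, so the set of observed cycle types is {5+1, 3+3, 2+2+1+1}. The candidates containing elements of all these cycle types are PSL(2,5) (6T12) of order 60, A_6 (6T15) of order 360; the others are excluded. The observed types are precisely the cycle types that occur in PSL(2,5) (6T12) (apart from the identity). Each of the other remaining candidates has further cycle types, and by the Chebotarev density theorem the matching factorization patterns would occur for a proportion of primes equal to their share of the group: A_6 (6T15) additionally contains elements of type 4+2, 3+1+1+1 (130 of its 360 elements, about 36% of primes). None of the 21 primes tested shows any such pattern (for each of these groups the chance of that is below 10^-4), which rules them out. Hence G = PSL(2,5) (6T12), of order 60.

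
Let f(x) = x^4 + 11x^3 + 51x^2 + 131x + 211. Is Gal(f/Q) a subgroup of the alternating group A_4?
The polynomial is irreducible of degree 4 over Q. Its discriminant is 66430125, which is not a perfect square. A Galois group lies in the alternating group exactly when the discriminant is a square in Q, so the Galois group (C_4) is not contained in A_4.

No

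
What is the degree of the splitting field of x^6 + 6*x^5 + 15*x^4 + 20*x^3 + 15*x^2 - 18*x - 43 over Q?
The degree of the splitting field over Q equals the order of the Galois group, so first determine the group. The polynomial f is an irreducible sextic over Q, so G = Gal(f/Q) is one of the 16 transitive subgroups 6T1, ..., 6T16 of S_6. The discriminant of f is 746496000000 = 864000^2, a perfect square, so G is contained in A_6. The transitive groups of degree 6 contained in A_6 are: A_4 (6T4, order 12), S_4 (6T7, order 24), (C_3 x C_3) : C_4 (6T10, order 36), PSL(2,5) (6T12, order 60), A_6 (6T15, order 360). By Dedekind's theorem, for a prime p not dividing disc(f) the degrees of the irreducible factors of f mod p form the cycle type of an element of G. Factoring f modulo the 6 such primes p <= 23 (skipping 2, 3, 5, which divide the discriminant), each new pattern first appears at: mod 7: f = (x + 5)(x^5 + x^4 + 3x^3 + 5x^2 + 4x + 4), pattern 5+1; mod 23: f = (x + 3)(x + 12)(x + 17)(x^3 + 20x^2 + 4x + 15), pattern 3+1+1+1. No other pattern occurs in this range, so the set of observed cycle types is {5+1, 3+1+1+1}. Among the candidates above, the only group containing elements of all these cycle types is A_6 (6T15) — each of A_4 (6T4), S_4 (6T7), (C_3 x C_3) : C_4 (6T10), PSL(2,5) (6T12) lacks at least one of them. Hence G = A_6 (6T15), of order 360. The Galois group A_6 (6T15) has order 360, so the splitting field has degree 360 over Q.

360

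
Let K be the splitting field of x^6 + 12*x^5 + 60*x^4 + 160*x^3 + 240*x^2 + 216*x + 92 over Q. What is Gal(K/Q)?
A_6 (also written A6)

The polynomial f is an irreducible sextic over Q, so G = Gal(f/Q) is one of the 16 transitive subgroups 6T1, ..., 6T16 of S_6. The discriminant of f is 746496000000 = 864000^2, a perfect square, so G is contained in A_6. The transitive groups of degree 6 contained in A_6 are: A_4 (6T4, order 12), S_4 (6T7, order 24), (C_3 x C_3) : C_4 (6T10, order 36), PSL(2,5) (6T12, order 60), A_6 (6T15, order 360). By Dedekind's theorem, for a prime p not dividing disc(f) the degrees of the irreducible factors of f mod p form the cycle type of an element of G. Factoring f modulo the 6 such primes p <= 23 (skipping 2, 3, 5, which divide the discriminant), each new pattern first appears at: mod 7: f = (x + 5)(x^5 + 4x^3 + 2x + 3), pattern 5+1; mod 23: f = (x)(x + 9)(x + 14)(x^3 + 12x^2 + 3x + 5), pattern 3+1+1+1. No other pattern occurs in this range, so the set of observed cycle types is {5+1, 3+1+1+1}. Among the candidates above, the only group containing elements of all these cycle types is A_6 (6T15) — each of A_4 (6T4), S_4 (6T7), (C_3 x C_3) : C_4 (6T10), PSL(2,5) (6T12) lacks at least one of them. Hence G = A_6 (6T15), of order 360.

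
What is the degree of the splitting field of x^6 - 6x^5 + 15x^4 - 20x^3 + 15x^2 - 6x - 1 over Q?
The degree of the splitting field over Q equals the order of the Galois group, so first determine the group. The polynomial f is an irreducible sextic over Q, so G = Gal(f/Q) is one of the 16 transitive subgroups 6T1, ..., 6T16 of S_6. The discriminant of f is 1492992, which is not a perfect square, so G is not contained in A_6. The transitive groups of degree 6 not contained in A_6 are: C_6 (6T1, order 6), S_3 (6T2, order 6), D_6 (6T3, order 12), C_3 x S_3 (6T5, order 18), A_4 x C_2 (6T6, order 24), S_4 (6T8, order 24), S_3 x S_3 (6T9, order 36), S_4 x C_2 (6T11, order 48), (S_3 x S_3) : C_2 (6T13, order 72), PGL(2,5) (6T14, order 120), S_6 (6T16, order 720). By Dedekind's theorem, for a prime p not dividing disc(f) the degrees of the irreducible factors of f mod p form the cycle type of an element of G. Factoring f modulo the 79 such primes p <= 419 (skipping 2, 3, which divide the discriminant), each new pattern first appears at: mod 5: f = (x^2 + 2x + 4)(x^2 + 3x + 3)(x^2 + 4x + 2), pattern 2+2+2; mod 7: f = (x^3 + 4x^2 + 3x + 2)(x^3 + 4x^2 + 3x + 3), pattern 3+3; mod 13: f = (x^6 + 7x^5 + 2x^4 + 6x^3 + 2x^2 + 7x + 12), pattern 6; mod 17: f = (x + 4)(x + 11)(x^2 + 3x + 4)(x^2 + 10x + 14), pattern 2+2+1+1; mod 31: f = (x + 1)(x + 9)(x + 11)(x + 18)(x + 20)(x + 28), pattern 1+1+1+1+1+1. No other pattern occurs in this range, so the set of observed cycle types is {2+2+2, 3+3, 6, 2+2+1+1, 1+1+1+1+1+1}. The candidates containing elements of all these cycle types are D_6 (6T3) of order 12, A_4 x C_2 (6T6) of order 24, S_3 x S_3 (6T9) of order 36, S_4 x C_2 (6T11) of order 48, (S_3 x S_3) : C_2 (6T13) of order 72, PGL(2,5) (6T14) of order 120, S_6 (6T16) of order 720; the others are excluded. The observed types are precisely the cycle types that occur in D_6 (6T3). Each of the other remaining candidates has further cycle types, and by the Chebotarev density theorem the matching factorization patterns would occur for a proportion of primes equal to their share of the group: A_4 x C_2 (6T6) additionally contains elements of type 2+1+1+1+1 (3 of its 24 elements, about 12% of primes); S_3 x S_3 (6T9) additionally contains elements of type 3+1+1+1 (4 of its 36 elements, about 11% of primes); S_4 x C_2 (6T11) additionally contains elements of type 4+2, 4+1+1, 2+1+1+1+1 (15 of its 48 elements, about 31% of primes); (S_3 x S_3) : C_2 (6T13) additionally contains elements of type 4+2, 3+2+1, 3+1+1+1, 2+1+1+1+1 (40 of its 72 elements, about 56% of primes); PGL(2,5) (6T14) additionally contains elements of type 5+1, 4+1+1 (54 of its 120 elements, about 45% of primes); S_6 (6T16) additionally contains elements of type 5+1, 4+2, 4+1+1, 3+2+1, 3+1+1+1, 2+1+1+1+1 (499 of its 720 elements, about 69% of primes). None of the 79 primes tested shows any such pattern (for each of these groups the chance of that is below 10^-4), which rules them out. Hence G = D_6 (6T3), of order 12. The Galois group D_6 (6T3) has order 12, so the splitting field has degree 12 over Q.

12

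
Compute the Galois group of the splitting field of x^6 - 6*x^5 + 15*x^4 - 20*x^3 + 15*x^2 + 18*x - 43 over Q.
The polynomial f is an irreducible sextic over Q, so G = Gal(f/Q) is one of the 16 transitive subgroups 6T1, ..., 6T16 of S_6. The discriminant of f is 746496000000 = 864000^2, a perfect square, so G is contained in A_6. The transitive groups of degree 6 contained in A_6 are: A_4 (6T4, order 12), S_4 (6T7, order 24), (C_3 x C_3) : C_4 (6T10, order 36), PSL(2,5) (6T12, order 60), A_6 (6T15, order 360). By Dedekind's theorem, for a prime p not dividing disc(f) the degrees of the irreducible factors of f mod p form the cycle type of an element of G. Factoring f modulo the 6 such primes p <= 23 (skipping 2, 3, 5, which divide the discriminant), each new pattern first appears at: mod 7: f = (x + 2)(x^5 + 6x^4 + 3x^3 + 2x^2 + 4x + 3), pattern 5+1; mod 23: f = (x + 6)(x + 11)(x + 20)(x^3 + 3x^2 + 4x + 8), pattern 3+1+1+1. No other pattern occurs in this range, so the set of observed cycle types is {5+1, 3+1+1+1}. Among the candidates above, the only group containing elements of all these cycle types is A_6 (6T15) — each of A_4 (6T4), S_4 (6T7), (C_3 x C_3) : C_4 (6T10), PSL(2,5) (6T12) lacks at least one of them. Hence G = A_6 (6T15), of order 360.

A_6, the alternating group on 6 letters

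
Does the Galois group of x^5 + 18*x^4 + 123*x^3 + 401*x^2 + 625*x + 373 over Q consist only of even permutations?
Yes

The polynomial is irreducible of degree 5 over Q. Its discriminant is 14641 = 121^2, a perfect square. A Galois group lies in the alternating group exactly when the discriminant is a square in Q, so the Galois group (C_5) is contained in A_5.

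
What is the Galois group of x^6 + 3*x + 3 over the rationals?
The polynomial f is an irreducible sextic over Q, so G = Gal(f/Q) is one of the 16 transitive subgroups 6T1, ..., 6T16 of S_6. The discriminant of f is -9059283, which is not a perfect square, so G is not contained in A_6. The transitive groups of degree 6 not contained in A_6 are: C_6 (6T1, order 6), S_3 (6T2, order 6), D_6 (6T3, order 12), C_3 x S_3 (6T5, order 18), A_4 x C_2 (6T6, order 24), S_4 (6T8, order 24), S_3 x S_3 (6T9, order 36), S_4 x C_2 (6T11, order 48), (S_3 x S_3) : C_2 (6T13, order 72), PGL(2,5) (6T14, order 120), S_6 (6T16, order 720). By Dedekind's theorem, for a prime p not dividing disc(f) the degrees of the irreducible factors of f mod p form the cycle type of an element of G. Factoring f modulo the 28 such primes p <= 127 (skipping 3, 17, 43, which divide the discriminant), each new pattern first appears at: mod 2: f = (x^6 + x + 1), pattern 6; mod 7: f = (x + 6)(x^2 + 3x + 6)(x^3 + 5x^2 + x + 3), pattern 3+2+1; mod 11: f = (x^2 + 2x + 2)(x^4 + 9x^3 + 2x^2 + 7), pattern 4+2; mod 13: f = (x + 5)(x + 10)(x^2 + x + 3)(x^2 + 10x + 6), pattern 2+2+1+1; mod 61: f = (x + 2)(x + 4)(x + 10)(x + 21)(x^2 + 24x + 50), pattern 2+1+1+1+1; mod 97: f = (x + 10)(x + 12)(x + 49)(x^3 + 26x^2 + 60x + 34), pattern 3+1+1+1; mod 113: f = (x^2 + 4x + 10)(x^2 + 45x + 105)(x^2 + 64x + 72), pattern 2+2+2; mod 127: f = (x^3 + 39x^2 + 18x + 106)(x^3 + 88x^2 + 106x + 18), pattern 3+3. No other pattern occurs in this range, so the set of observed cycle types is {6, 3+2+1, 4+2, 2+2+1+1, 2+1+1+1+1, 3+1+1+1, 2+2+2, 3+3}. The candidates containing elements of all these cycle types are (S_3 x S_3) : C_2 (6T13) of order 72, S_6 (6T16) of order 720; the others are excluded. The observed types are precisely the cycle types that occur in (S_3 x S_3) : C_2 (6T13) (apart from the identity). Each of the other remaining candidates has further cycle types, and by the Chebotarev density theorem the matching factorization patterns would occur for a proportion of primes equal to their share of the group: S_6 (6T16) additionally contains elements of type 5+1, 4+1+1 (234 of its 720 elements, about 32% of primes). None of the 28 primes tested shows any such pattern (for each of these groups the chance of that is below 10^-4), which rules them out. Hence G = (S_3 x S_3) : C_2 (6T13), of order 72.

(S_3 x S_3) : C_2, the group 6T13 of order 72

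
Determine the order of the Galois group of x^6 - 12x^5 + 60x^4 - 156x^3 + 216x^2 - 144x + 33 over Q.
12

The degree of the splitting field over Q equals the order of the Galois group, so first determine the group. The polynomial f is an irreducible sextic over Q, so G = Gal(f/Q) is one of the 16 transitive subgroups 6T1, ..., 6T16 of S_6. The discriminant of f is 1259712, which is not a perfect square, so G is not contained in A_6. The transitive groups of degree 6 not contained in A_6 are: C_6 (6T1, order 6), S_3 (6T2, order 6), D_6 (6T3, order 12), C_3 x S_3 (6T5, order 18), A_4 x C_2 (6T6, order 24), S_4 (6T8, order 24), S_3 x S_3 (6T9, order 36), S_4 x C_2 (6T11, order 48), (S_3 x S_3) : C_2 (6T13, order 72), PGL(2,5) (6T14, order 120), S_6 (6T16, order 720). By Dedekind's theorem, for a prime p not dividing disc(f) the degrees of the irreducible factors of f mod p form the cycle type of an element of G. Factoring f modulo the 79 such primes p <= 419 (skipping 2, 3, which divide the discriminant), each new pattern first appears at: mod 5: f = (x^6 + 3x^5 + 4x^3 + x^2 + x + 3), pattern 6; mod 7: f = (x^2 + x + 3)(x^2 + 2x + 3)(x^2 + 6x + 6), pattern 2+2+2; mod 11: f = (x)(x + 4)(x^2 + x + 8)(x^2 + 5x + 1), pattern 2+2+1+1; mod 13: f = (x^3 + 7x^2 + 12x + 3)(x^3 + 7x^2 + 12x + 11), pattern 3+3; mod 97: f = (x + 16)(x + 25)(x + 29)(x + 46)(x + 70)(x + 93), pattern 1+1+1+1+1+1. No other pattern occurs in this range, so the set of observed cycle types is {6, 2+2+2, 2+2+1+1, 3+3, 1+1+1+1+1+1}. The candidates containing elements of all these cycle types are D_6 (6T3) of order 12, A_4 x C_2 (6T6) of order 24, S_3 x S_3 (6T9) of order 36, S_4 x C_2 (6T11) of order 48, (S_3 x S_3) : C_2 (6T13) of order 72, PGL(2,5) (6T14) of order 120, S_6 (6T16) of order 720; the others are excluded. The observed types are precisely the cycle types that occur in D_6 (6T3). Each of the other remaining candidates has further cycle types, and by the Chebotarev density theorem the matching factorization patterns would occur for a proportion of primes equal to their share of the group: A_4 x C_2 (6T6) additionally contains elements of type 2+1+1+1+1 (3 of its 24 elements, about 12% of primes); S_3 x S_3 (6T9) additionally contains elements of type 3+1+1+1 (4 of its 36 elements, about 11% of primes); S_4 x C_2 (6T11) additionally contains elements of type 4+2, 4+1+1, 2+1+1+1+1 (15 of its 48 elements, about 31% of primes); (S_3 x S_3) : C_2 (6T13) additionally contains elements of type 4+2, 3+2+1, 3+1+1+1, 2+1+1+1+1 (40 of its 72 elements, about 56% of primes); PGL(2,5) (6T14) additionally contains elements of type 5+1, 4+1+1 (54 of its 120 elements, about 45% of primes); S_6 (6T16) additionally contains elements of type 5+1, 4+2, 4+1+1, 3+2+1, 3+1+1+1, 2+1+1+1+1 (499 of its 720 elements, about 69% of primes). None of the 79 primes tested shows any such pattern (for each of these groups the chance of that is below 10^-4), which rules them out. Hence G = D_6 (6T3), of order 12. The Galois group D_6 (6T3) has order 12, so the splitting field has degree 12 over Q.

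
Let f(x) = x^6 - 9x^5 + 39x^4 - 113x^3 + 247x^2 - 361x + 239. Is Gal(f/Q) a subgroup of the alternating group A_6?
No

The polynomial is irreducible of degree 6 over Q. Its discriminant is -71252957167, which is not a perfect square. A Galois group lies in the alternating group exactly when the discriminant is a square in Q, so the Galois group (C_6) is not contained in A_6.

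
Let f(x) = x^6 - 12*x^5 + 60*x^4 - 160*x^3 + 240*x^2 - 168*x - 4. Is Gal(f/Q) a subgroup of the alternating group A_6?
Yes

The polynomial is irreducible of degree 6 over Q. Its discriminant is 746496000000 = 864000^2, a perfect square. A Galois group lies in the alternating group exactly when the discriminant is a square in Q, so the Galois group (A_6) is contained in A_6.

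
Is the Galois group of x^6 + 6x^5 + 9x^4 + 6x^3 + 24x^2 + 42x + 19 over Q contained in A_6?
The polynomial is irreducible of degree 6 over Q. Its discriminant is -11156429376, which is not a perfect square. A Galois group lies in the alternating group exactly when the discriminant is a square in Q, so the Galois group (A_4 x C_2) is not contained in A_6.

No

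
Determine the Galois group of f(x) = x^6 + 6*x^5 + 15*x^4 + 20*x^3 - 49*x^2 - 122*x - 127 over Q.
The polynomial f is an irreducible sextic over Q, so G = Gal(f/Q) is one of the 16 transitive subgroups 6T1, ..., 6T16 of S_6. The discriminant of f is 3603718079512576 = 60030976^2, a perfect square, so G is contained in A_6. The transitive groups of degree 6 contained in A_6 are: A_4 (6T4, order 12), S_4 (6T7, order 24), (C_3 x C_3) : C_4 (6T10, order 36), PSL(2,5) (6T12, order 60), A_6 (6T15, order 360). By Dedekind's theorem, for a prime p not dividing disc(f) the degrees of the irreducible factors of f mod p form the cycle type of an element of G. Factoring f modulo the 79 such primes p <= 419 (skipping 2, 229, which divide the discriminant), each new pattern first appears at: mod 3: f = (x^3 + x^2 + x + 2)(x^3 + 2x^2 + 1), pattern 3+3; mod 7: f = (x^2 + 2x + 3)(x^4 + 4x^3 + 4x^2 + 2), pattern 4+2; mod 23: f = (x + 6)(x + 19)(x^2 + 2)(x^2 + 4x + 6), pattern 2+2+1+1; mod 193: f = (x + 8)(x + 14)(x + 20)(x + 175)(x + 181)(x + 187), pattern 1+1+1+1+1+1. No other pattern occurs in this range, so the set of observed cycle types is {3+3, 4+2, 2+2+1+1, 1+1+1+1+1+1}. The candidates containing elements of all these cycle types are S_4 (6T7) of order 24, (C_3 x C_3) : C_4 (6T10) of order 36, A_6 (6T15) of order 360; the others are excluded. The observed types are precisely the cycle types that occur in S_4 (6T7). Each of the other remaining candidates has further cycle types, and by the Chebotarev density theorem the matching factorization patterns would occur for a proportion of primes equal to their share of the group: (C_3 x C_3) : C_4 (6T10) additionally contains elements of type 3+1+1+1 (4 of its 36 elements, about 11% of primes); A_6 (6T15) additionally contains elements of type 5+1, 3+1+1+1 (184 of its 360 elements, about 51% of primes). None of the 79 primes tested shows any such pattern (for each of these groups the chance of that is below 10^-4), which rules them out. Hence G = S_4 (6T7), of order 24.

6T7: S_4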